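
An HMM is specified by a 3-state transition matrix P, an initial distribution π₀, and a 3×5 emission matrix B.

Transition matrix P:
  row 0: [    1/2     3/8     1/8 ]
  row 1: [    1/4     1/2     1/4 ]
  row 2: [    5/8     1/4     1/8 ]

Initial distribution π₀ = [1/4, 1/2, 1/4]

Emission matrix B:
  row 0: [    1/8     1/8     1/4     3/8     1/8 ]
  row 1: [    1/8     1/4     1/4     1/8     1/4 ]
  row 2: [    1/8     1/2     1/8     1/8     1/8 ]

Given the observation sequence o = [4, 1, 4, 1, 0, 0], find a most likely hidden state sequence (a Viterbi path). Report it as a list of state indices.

path = [1, 1, 1, 2, 0, 0]

t=0: δ = [3.125e-02, 1.250e-01, 3.125e-02]  (obs o_0=4)
t=1: δ = [3.906e-03, 1.562e-02, 1.562e-02]  ψ = [1, 1, 1]  (obs o_1=1)
t=2: δ = [1.221e-03, 1.953e-03, 4.883e-04]  ψ = [2, 1, 1]  (obs o_2=4)
t=3: δ = [7.629e-05, 2.441e-04, 2.441e-04]  ψ = [0, 1, 1]  (obs o_3=1)
t=4: δ = [1.907e-05, 1.526e-05, 7.629e-06]  ψ = [2, 1, 1]  (obs o_4=0)
t=5: δ = [1.192e-06, 9.537e-07, 4.768e-07]  ψ = [0, 1, 1]  (obs o_5=0)
backtrack: best end state = 0; path = [1, 1, 1, 2, 0, 0]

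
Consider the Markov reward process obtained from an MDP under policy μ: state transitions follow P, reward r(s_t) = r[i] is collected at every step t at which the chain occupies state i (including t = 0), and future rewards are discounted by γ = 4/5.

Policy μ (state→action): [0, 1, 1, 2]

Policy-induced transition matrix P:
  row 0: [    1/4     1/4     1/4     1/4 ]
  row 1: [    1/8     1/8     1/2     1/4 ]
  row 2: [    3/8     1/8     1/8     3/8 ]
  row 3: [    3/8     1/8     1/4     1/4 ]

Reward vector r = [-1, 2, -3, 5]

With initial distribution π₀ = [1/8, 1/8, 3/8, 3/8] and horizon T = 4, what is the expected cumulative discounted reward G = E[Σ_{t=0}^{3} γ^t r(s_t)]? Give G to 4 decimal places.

t=0: π = [0.1250, 0.1250, 0.3750, 0.3750], E[r] = 0.8750, γ^t·E[r] = 0.875000, running G = 0.875000
t=1: π = [0.3281, 0.1406, 0.2344, 0.2969], E[r] = 0.7344, γ^t·E[r] = 0.587500, running G = 1.462500
t=2: π = [0.2988, 0.1660, 0.2559, 0.2793], E[r] = 0.6621, γ^t·E[r] = 0.423750, running G = 1.886250
t=3: π = [0.2961, 0.1624, 0.2595, 0.2820], E[r] = 0.6599, γ^t·E[r] = 0.337875, running G = 2.224125

G = 2.2241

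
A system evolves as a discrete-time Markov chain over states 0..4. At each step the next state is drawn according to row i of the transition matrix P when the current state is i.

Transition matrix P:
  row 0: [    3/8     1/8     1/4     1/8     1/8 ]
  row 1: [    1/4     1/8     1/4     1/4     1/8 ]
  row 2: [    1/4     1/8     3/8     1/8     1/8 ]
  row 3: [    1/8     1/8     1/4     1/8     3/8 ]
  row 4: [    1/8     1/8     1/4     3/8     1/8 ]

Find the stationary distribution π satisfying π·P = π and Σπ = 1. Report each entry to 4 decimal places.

Balance equations π_j = Σ_i π_i·P[i][j]:
  π_0 = 3/8·π_0 + 1/4·π_1 + 1/4·π_2 + 1/8·π_3 + 1/8·π_4
  π_1 = 1/8·π_0 + 1/8·π_1 + 1/8·π_2 + 1/8·π_3 + 1/8·π_4
  π_2 = 1/4·π_0 + 1/4·π_1 + 3/8·π_2 + 1/4·π_3 + 1/4·π_4
  π_3 = 1/8·π_0 + 1/4·π_1 + 1/8·π_2 + 1/8·π_3 + 3/8·π_4
  normalize: π_0 + π_1 + π_2 + π_3 + π_4 = 1
Solving the linear system gives exactly π = [79/336, 1/8, 2/7, 11/60, 41/240].

π = [0.2351, 0.1250, 0.2857, 0.1833, 0.1708]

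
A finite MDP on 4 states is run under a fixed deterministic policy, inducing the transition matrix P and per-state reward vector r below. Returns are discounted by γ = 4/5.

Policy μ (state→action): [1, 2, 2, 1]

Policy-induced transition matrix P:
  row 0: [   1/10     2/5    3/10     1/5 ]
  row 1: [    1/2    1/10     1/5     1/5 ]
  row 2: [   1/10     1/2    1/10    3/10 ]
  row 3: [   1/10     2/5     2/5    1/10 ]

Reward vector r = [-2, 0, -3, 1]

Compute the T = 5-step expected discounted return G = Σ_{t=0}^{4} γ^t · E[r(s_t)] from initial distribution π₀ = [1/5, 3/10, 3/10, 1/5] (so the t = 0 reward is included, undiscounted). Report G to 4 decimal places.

G = -3.3699

t=0: π = [0.2000, 0.3000, 0.3000, 0.2000], E[r] = -1.1000, γ^t·E[r] = -1.100000, running G = -1.100000
t=1: π = [0.2200, 0.3400, 0.2300, 0.2100], E[r] = -0.9200, γ^t·E[r] = -0.736000, running G = -1.836000
t=2: π = [0.2360, 0.3210, 0.2410, 0.2020], E[r] = -0.9930, γ^t·E[r] = -0.635520, running G = -2.471520
t=3: π = [0.2284, 0.3278, 0.2399, 0.2039], E[r] = -0.9726, γ^t·E[r] = -0.497971, running G = -2.969491
t=4: π = [0.2311, 0.3257, 0.2396, 0.2036], E[r] = -0.9775, γ^t·E[r] = -0.400396, running G = -3.369887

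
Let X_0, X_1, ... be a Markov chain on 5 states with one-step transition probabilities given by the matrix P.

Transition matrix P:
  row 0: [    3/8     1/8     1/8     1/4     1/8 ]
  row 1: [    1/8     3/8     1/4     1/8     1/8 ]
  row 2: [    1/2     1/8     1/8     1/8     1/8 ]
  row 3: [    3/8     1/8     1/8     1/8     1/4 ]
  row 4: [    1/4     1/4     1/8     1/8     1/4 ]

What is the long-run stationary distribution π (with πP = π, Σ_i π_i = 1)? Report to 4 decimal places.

Balance equations π_j = Σ_i π_i·P[i][j]:
  π_0 = 3/8·π_0 + 1/8·π_1 + 1/2·π_2 + 3/8·π_3 + 1/4·π_4
  π_1 = 1/8·π_0 + 3/8·π_1 + 1/8·π_2 + 1/8·π_3 + 1/4·π_4
  π_2 = 1/8·π_0 + 1/4·π_1 + 1/8·π_2 + 1/8·π_3 + 1/8·π_4
  π_3 = 1/4·π_0 + 1/8·π_1 + 1/8·π_2 + 1/8·π_3 + 1/8·π_4
  normalize: π_0 + π_1 + π_2 + π_3 + π_4 = 1
Solving the linear system gives exactly π = [333/1027, 599/3081, 460/3081, 170/1027, 171/1027].

π = [0.3242, 0.1944, 0.1493, 0.1655, 0.1665]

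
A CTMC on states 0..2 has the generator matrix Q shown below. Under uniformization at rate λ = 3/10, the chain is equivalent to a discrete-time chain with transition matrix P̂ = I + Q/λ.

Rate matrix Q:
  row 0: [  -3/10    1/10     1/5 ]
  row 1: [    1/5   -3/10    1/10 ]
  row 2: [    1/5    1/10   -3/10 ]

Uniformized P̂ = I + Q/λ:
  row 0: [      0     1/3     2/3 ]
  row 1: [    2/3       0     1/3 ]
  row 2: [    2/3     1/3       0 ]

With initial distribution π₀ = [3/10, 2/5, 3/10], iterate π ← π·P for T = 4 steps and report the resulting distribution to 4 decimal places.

t=0: π = [0.3000, 0.4000, 0.3000]
t=1: π = [0.4667, 0.2000, 0.3333]
t=2: π = [0.3556, 0.2667, 0.3778]
t=3: π = [0.4296, 0.2444, 0.3259]
t=4: π = [0.3802, 0.2519, 0.3679]

π = [0.3802, 0.2519, 0.3679]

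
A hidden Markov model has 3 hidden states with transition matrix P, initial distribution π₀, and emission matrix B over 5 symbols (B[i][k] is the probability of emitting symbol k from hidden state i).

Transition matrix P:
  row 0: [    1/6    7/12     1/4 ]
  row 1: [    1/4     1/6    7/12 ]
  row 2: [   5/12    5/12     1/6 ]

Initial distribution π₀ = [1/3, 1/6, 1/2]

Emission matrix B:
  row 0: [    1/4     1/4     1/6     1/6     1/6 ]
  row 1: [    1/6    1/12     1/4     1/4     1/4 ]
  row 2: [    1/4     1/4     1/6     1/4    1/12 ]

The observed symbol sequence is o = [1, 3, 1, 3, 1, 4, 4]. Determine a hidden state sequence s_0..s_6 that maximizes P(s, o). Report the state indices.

path = [2, 1, 2, 1, 2, 0, 1]

t=0: δ = [8.333e-02, 1.389e-02, 1.250e-01]  (obs o_0=1)
t=1: δ = [8.681e-03, 1.302e-02, 5.208e-03]  ψ = [2, 2, 0]  (obs o_1=3)
t=2: δ = [8.138e-04, 4.220e-04, 1.899e-03]  ψ = [1, 0, 1]  (obs o_2=1)
t=3: δ = [1.319e-04, 1.978e-04, 7.912e-05]  ψ = [2, 2, 2]  (obs o_3=3)
t=4: δ = [1.236e-05, 6.410e-06, 2.885e-05]  ψ = [1, 0, 1]  (obs o_4=1)
t=5: δ = [2.003e-06, 3.005e-06, 4.006e-07]  ψ = [2, 2, 2]  (obs o_5=4)
t=6: δ = [1.252e-07, 2.921e-07, 1.461e-07]  ψ = [1, 0, 1]  (obs o_6=4)
backtrack: best end state = 1; path = [2, 1, 2, 1, 2, 0, 1]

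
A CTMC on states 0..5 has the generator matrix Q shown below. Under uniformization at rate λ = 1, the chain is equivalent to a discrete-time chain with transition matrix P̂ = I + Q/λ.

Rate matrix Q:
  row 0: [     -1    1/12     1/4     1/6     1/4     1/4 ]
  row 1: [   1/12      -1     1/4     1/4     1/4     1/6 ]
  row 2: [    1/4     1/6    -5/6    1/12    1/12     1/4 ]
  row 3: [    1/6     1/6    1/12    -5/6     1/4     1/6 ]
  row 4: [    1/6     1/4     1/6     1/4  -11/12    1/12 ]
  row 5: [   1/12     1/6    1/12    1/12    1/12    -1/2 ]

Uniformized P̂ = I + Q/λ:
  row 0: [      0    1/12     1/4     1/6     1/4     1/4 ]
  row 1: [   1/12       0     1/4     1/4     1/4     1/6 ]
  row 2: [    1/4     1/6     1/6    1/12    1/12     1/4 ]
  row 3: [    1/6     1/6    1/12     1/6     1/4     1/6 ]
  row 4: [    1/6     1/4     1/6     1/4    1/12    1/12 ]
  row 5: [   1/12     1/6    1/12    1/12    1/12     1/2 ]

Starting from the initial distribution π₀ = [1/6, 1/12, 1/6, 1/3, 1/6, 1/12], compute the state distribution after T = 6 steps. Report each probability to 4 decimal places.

π = [0.1246, 0.1450, 0.1540, 0.1567, 0.1544, 0.2653]

t=0: π = [0.1667, 0.0833, 0.1667, 0.3333, 0.1667, 0.0833]
t=1: π = [0.1389, 0.1528, 0.1528, 0.1667, 0.1806, 0.2083]
t=2: π = [0.1262, 0.1447, 0.1597, 0.1644, 0.1597, 0.2454]
t=3: π = [0.1264, 0.1454, 0.1551, 0.1583, 0.1559, 0.2590]
t=4: π = [0.1248, 0.1449, 0.1545, 0.1573, 0.1550, 0.2635]
t=5: π = [0.1247, 0.1450, 0.1541, 0.1568, 0.1545, 0.2649]
t=6: π = [0.1246, 0.1450, 0.1540, 0.1567, 0.1544, 0.2653]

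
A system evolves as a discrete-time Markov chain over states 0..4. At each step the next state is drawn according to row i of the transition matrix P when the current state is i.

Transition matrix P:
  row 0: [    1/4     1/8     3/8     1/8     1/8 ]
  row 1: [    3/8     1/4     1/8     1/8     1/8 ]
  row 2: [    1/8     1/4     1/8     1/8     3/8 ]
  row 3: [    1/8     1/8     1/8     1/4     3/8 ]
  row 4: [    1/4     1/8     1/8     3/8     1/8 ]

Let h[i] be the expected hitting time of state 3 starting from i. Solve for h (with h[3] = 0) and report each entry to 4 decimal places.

First-step conditioning: h[3] = 0; for i ≠ 3, h[i] = 1 + Σ_k P[i][k]·h[k].
  h[0] = 1 + 1/4·h[0] + 1/8·h[1] + 3/8·h[2] + 1/8·h[4]
  h[1] = 1 + 3/8·h[0] + 1/4·h[1] + 1/8·h[2] + 1/8·h[4]
  h[2] = 1 + 1/8·h[0] + 1/4·h[1] + 1/8·h[2] + 3/8·h[4]
  h[4] = 1 + 1/4·h[0] + 1/8·h[1] + 1/8·h[2] + 1/8·h[4]
Solving the 4×4 linear system over states ≠ 3 gives exactly h = [604/103, 612/103, 576/103, 0, 460/103] (h[3] = 0 is the target).

h = [5.8641, 5.9417, 5.5922, 0.0000, 4.4660]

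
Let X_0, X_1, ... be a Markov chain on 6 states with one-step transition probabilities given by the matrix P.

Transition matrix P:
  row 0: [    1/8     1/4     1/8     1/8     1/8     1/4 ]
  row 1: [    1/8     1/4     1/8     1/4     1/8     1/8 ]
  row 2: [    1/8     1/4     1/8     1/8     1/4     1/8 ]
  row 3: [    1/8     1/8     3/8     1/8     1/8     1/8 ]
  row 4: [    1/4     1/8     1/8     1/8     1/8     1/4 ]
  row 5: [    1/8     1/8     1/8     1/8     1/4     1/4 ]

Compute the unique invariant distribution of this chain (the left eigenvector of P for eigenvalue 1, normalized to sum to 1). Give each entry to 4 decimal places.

π = [0.1461, 0.1869, 0.1621, 0.1484, 0.1687, 0.1878]

Balance equations π_j = Σ_i π_i·P[i][j]:
  π_0 = 1/8·π_0 + 1/8·π_1 + 1/8·π_2 + 1/8·π_3 + 1/4·π_4 + 1/8·π_5
  π_1 = 1/4·π_0 + 1/4·π_1 + 1/4·π_2 + 1/8·π_3 + 1/8·π_4 + 1/8·π_5
  π_2 = 1/8·π_0 + 1/8·π_1 + 1/8·π_2 + 3/8·π_3 + 1/8·π_4 + 1/8·π_5
  π_3 = 1/8·π_0 + 1/4·π_1 + 1/8·π_2 + 1/8·π_3 + 1/8·π_4 + 1/8·π_5
  π_4 = 1/8·π_0 + 1/8·π_1 + 1/4·π_2 + 1/8·π_3 + 1/8·π_4 + 1/4·π_5
  normalize: π_0 + π_1 + π_2 + π_3 + π_4 + π_5 = 1
Solving the linear system gives exactly π = [4767/32630, 3049/16315, 5289/32630, 4841/32630, 2753/16315, 6129/32630].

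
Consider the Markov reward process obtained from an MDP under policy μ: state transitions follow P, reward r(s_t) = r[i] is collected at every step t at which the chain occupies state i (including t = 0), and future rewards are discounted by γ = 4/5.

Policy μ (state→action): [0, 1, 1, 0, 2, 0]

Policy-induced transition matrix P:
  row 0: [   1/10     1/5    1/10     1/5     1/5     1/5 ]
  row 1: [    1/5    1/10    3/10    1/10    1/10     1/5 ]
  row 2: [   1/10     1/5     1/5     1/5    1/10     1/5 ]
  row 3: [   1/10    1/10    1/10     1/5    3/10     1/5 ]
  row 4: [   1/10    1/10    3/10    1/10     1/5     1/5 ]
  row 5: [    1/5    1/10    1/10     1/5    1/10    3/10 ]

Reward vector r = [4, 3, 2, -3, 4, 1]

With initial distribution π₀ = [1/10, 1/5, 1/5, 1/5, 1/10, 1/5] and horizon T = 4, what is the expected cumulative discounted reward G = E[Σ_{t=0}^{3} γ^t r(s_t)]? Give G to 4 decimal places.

t=0: π = [0.1000, 0.2000, 0.2000, 0.2000, 0.1000, 0.2000], E[r] = 1.4000, γ^t·E[r] = 1.400000, running G = 1.400000
t=1: π = [0.1400, 0.1300, 0.1800, 0.1700, 0.1600, 0.2200], E[r] = 1.6600, γ^t·E[r] = 1.328000, running G = 2.728000
t=2: π = [0.1350, 0.1320, 0.1760, 0.1710, 0.1640, 0.2220], E[r] = 1.6530, γ^t·E[r] = 1.057920, running G = 3.785920
t=3: π = [0.1354, 0.1311, 0.1768, 0.1704, 0.1641, 0.2222], E[r] = 1.6559, γ^t·E[r] = 0.847821, running G = 4.633741

G = 4.6337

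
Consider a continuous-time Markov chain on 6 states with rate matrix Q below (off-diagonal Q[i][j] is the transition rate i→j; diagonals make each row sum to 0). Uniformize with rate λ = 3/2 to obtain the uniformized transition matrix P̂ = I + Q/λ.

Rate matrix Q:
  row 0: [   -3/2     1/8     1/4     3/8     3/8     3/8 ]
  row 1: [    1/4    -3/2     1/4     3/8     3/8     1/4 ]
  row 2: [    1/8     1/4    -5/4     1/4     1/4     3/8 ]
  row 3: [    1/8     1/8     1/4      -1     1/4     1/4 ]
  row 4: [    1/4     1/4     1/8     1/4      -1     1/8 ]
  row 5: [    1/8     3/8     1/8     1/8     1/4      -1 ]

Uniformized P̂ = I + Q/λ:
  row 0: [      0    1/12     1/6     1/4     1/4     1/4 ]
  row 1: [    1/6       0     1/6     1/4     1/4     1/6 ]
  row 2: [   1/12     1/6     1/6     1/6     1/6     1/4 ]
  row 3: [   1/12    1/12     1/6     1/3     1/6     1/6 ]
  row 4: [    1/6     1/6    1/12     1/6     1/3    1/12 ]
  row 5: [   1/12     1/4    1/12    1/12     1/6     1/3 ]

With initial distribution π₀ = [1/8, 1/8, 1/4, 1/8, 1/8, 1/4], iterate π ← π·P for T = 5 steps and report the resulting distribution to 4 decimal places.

t=0: π = [0.1250, 0.1250, 0.2500, 0.1250, 0.1250, 0.2500]
t=1: π = [0.0938, 0.1458, 0.1354, 0.1875, 0.2083, 0.2292]
t=2: π = [0.1050, 0.1380, 0.1302, 0.1988, 0.2214, 0.2066]
t=3: π = [0.1045, 0.1356, 0.1310, 0.2028, 0.2238, 0.2023]
t=4: π = [0.1046, 0.1353, 0.1312, 0.2036, 0.2240, 0.2014]
t=5: π = [0.1046, 0.1352, 0.1312, 0.2038, 0.2240, 0.2012]

π = [0.1046, 0.1352, 0.1312, 0.2038, 0.2240, 0.2012]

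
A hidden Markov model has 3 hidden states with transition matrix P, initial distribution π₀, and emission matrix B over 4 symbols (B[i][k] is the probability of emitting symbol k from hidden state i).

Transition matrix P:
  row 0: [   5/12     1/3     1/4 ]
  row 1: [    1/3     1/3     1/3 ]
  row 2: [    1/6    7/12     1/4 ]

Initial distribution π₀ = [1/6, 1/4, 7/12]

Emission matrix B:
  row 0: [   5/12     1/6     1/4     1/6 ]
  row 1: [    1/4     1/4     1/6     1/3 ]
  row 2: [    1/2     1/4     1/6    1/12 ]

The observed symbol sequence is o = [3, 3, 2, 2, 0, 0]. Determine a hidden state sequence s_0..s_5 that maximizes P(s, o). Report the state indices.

path = [2, 1, 0, 0, 0, 0]

t=0: δ = [2.778e-02, 8.333e-02, 4.861e-02]  (obs o_0=3)
t=1: δ = [4.630e-03, 9.452e-03, 2.315e-03]  ψ = [1, 2, 1]  (obs o_1=3)
t=2: δ = [7.877e-04, 5.251e-04, 5.251e-04]  ψ = [1, 1, 1]  (obs o_2=2)
t=3: δ = [8.205e-05, 5.105e-05, 3.282e-05]  ψ = [0, 2, 0]  (obs o_3=2)
t=4: δ = [1.424e-05, 6.838e-06, 1.026e-05]  ψ = [0, 0, 0]  (obs o_4=0)
t=5: δ = [2.473e-06, 1.496e-06, 1.781e-06]  ψ = [0, 2, 0]  (obs o_5=0)
backtrack: best end state = 0; path = [2, 1, 0, 0, 0, 0]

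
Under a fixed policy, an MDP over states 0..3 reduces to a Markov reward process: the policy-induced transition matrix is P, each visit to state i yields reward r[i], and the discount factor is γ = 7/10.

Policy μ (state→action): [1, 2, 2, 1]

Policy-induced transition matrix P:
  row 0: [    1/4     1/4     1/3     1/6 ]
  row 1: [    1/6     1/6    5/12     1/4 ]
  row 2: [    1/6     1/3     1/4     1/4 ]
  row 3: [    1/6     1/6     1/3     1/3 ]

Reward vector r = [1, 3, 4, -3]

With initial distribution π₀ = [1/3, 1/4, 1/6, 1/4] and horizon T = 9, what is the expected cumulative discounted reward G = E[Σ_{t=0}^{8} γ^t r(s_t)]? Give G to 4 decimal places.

G = 4.1858

t=0: π = [0.3333, 0.2500, 0.1667, 0.2500], E[r] = 1.0000, γ^t·E[r] = 1.000000, running G = 1.000000
t=1: π = [0.1944, 0.2222, 0.3403, 0.2431], E[r] = 1.4931, γ^t·E[r] = 1.045139, running G = 2.045139
t=2: π = [0.1829, 0.2396, 0.3235, 0.2541], E[r] = 1.4334, γ^t·E[r] = 0.702390, running G = 2.747529
t=3: π = [0.1819, 0.2358, 0.3263, 0.2559], E[r] = 1.4269, γ^t·E[r] = 0.489440, running G = 3.236969
t=4: π = [0.1818, 0.2362, 0.3258, 0.2562], E[r] = 1.4251, γ^t·E[r] = 0.342173, running G = 3.579142
t=5: π = [0.1818, 0.2361, 0.3259, 0.2562], E[r] = 1.4251, γ^t·E[r] = 0.239510, running G = 3.818651
t=6: π = [0.1818, 0.2361, 0.3259, 0.2562], E[r] = 1.4250, γ^t·E[r] = 0.167653, running G = 3.986305
t=7: π = [0.1818, 0.2361, 0.3259, 0.2562], E[r] = 1.4250, γ^t·E[r] = 0.117357, running G = 4.103662
t=8: π = [0.1818, 0.2361, 0.3259, 0.2562], E[r] = 1.4250, γ^t·E[r] = 0.082150, running G = 4.185812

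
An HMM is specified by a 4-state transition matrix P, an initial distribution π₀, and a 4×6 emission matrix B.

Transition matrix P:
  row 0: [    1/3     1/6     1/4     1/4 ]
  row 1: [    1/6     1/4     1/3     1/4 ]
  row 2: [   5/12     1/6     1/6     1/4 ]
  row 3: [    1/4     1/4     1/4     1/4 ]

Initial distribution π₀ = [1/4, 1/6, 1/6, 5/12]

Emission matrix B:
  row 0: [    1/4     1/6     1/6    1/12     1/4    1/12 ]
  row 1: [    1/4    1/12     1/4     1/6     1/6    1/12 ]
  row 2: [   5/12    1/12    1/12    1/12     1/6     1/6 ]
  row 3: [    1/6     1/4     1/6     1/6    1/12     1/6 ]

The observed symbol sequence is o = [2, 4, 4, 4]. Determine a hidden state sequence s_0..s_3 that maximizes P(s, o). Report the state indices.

t=0: δ = [4.167e-02, 4.167e-02, 1.389e-02, 6.944e-02]  (obs o_0=2)
t=1: δ = [4.340e-03, 2.894e-03, 2.894e-03, 1.447e-03]  ψ = [3, 3, 3, 3]  (obs o_1=4)
t=2: δ = [3.617e-04, 1.206e-04, 1.808e-04, 9.042e-05]  ψ = [0, 0, 0, 0]  (obs o_2=4)
t=3: δ = [3.014e-05, 1.005e-05, 1.507e-05, 7.535e-06]  ψ = [0, 0, 0, 0]  (obs o_3=4)
backtrack: best end state = 0; path = [3, 0, 0, 0]

path = [3, 0, 0, 0]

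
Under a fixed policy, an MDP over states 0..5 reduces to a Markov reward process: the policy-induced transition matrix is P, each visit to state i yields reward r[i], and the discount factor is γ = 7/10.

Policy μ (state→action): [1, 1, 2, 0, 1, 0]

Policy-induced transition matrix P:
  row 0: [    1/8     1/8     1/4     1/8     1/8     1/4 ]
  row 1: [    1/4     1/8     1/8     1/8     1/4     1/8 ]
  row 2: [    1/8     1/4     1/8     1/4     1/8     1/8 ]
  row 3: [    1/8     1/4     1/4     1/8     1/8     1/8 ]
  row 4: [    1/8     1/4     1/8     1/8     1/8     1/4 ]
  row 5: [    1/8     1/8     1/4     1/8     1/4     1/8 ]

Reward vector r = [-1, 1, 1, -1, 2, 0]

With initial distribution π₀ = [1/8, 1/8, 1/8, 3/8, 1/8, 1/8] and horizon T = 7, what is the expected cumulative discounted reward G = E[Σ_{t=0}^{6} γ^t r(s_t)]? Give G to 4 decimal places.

G = 0.8631

t=0: π = [0.1250, 0.1250, 0.1250, 0.3750, 0.1250, 0.1250], E[r] = 0.0000, γ^t·E[r] = 0.000000, running G = 0.000000
t=1: π = [0.1406, 0.2031, 0.2031, 0.1406, 0.1563, 0.1563], E[r] = 0.4375, γ^t·E[r] = 0.306250, running G = 0.306250
t=2: π = [0.1504, 0.1875, 0.1797, 0.1504, 0.1699, 0.1621], E[r] = 0.4063, γ^t·E[r] = 0.199063, running G = 0.505313
t=3: π = [0.1484, 0.1875, 0.1829, 0.1475, 0.1687, 0.1650], E[r] = 0.4119, γ^t·E[r] = 0.141270, running G = 0.646582
t=4: π = [0.1484, 0.1874, 0.1826, 0.1479, 0.1691, 0.1646], E[r] = 0.4118, γ^t·E[r] = 0.098882, running G = 0.745464
t=5: π = [0.1484, 0.1874, 0.1826, 0.1478, 0.1690, 0.1647], E[r] = 0.4118, γ^t·E[r] = 0.069214, running G = 0.814678
t=6: π = [0.1484, 0.1874, 0.1826, 0.1478, 0.1690, 0.1647], E[r] = 0.4118, γ^t·E[r] = 0.048451, running G = 0.863128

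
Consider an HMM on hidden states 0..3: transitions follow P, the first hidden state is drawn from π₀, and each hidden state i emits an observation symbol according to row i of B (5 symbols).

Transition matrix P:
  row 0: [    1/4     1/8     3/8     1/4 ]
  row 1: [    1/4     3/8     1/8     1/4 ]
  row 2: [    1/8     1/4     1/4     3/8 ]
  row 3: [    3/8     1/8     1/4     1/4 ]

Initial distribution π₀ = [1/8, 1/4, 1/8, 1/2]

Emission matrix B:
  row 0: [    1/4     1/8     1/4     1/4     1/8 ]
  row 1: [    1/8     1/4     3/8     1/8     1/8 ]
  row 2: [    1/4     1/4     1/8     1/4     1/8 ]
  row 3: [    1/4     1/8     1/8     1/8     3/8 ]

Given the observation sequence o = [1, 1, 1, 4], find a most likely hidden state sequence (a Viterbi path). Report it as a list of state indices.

path = [1, 1, 1, 3]

t=0: δ = [1.562e-02, 6.250e-02, 3.125e-02, 6.250e-02]  (obs o_0=1)
t=1: δ = [2.930e-03, 5.859e-03, 3.906e-03, 1.953e-03]  ψ = [3, 1, 3, 1]  (obs o_1=1)
t=2: δ = [1.831e-04, 5.493e-04, 2.747e-04, 1.831e-04]  ψ = [1, 1, 0, 1]  (obs o_2=1)
t=3: δ = [1.717e-05, 2.575e-05, 8.583e-06, 5.150e-05]  ψ = [1, 1, 0, 1]  (obs o_3=4)
backtrack: best end state = 3; path = [1, 1, 1, 3]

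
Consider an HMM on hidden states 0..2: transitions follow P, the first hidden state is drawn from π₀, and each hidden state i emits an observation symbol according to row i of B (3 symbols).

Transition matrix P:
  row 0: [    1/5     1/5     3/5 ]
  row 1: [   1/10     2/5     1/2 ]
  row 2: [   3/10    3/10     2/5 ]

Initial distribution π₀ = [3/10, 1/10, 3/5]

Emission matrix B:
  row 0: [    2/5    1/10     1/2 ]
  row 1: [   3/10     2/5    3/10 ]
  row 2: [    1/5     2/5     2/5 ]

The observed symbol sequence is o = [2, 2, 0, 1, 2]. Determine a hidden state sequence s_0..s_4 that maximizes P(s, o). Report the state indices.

t=0: δ = [1.500e-01, 3.000e-02, 2.400e-01]  (obs o_0=2)
t=1: δ = [3.600e-02, 2.160e-02, 3.840e-02]  ψ = [2, 2, 2]  (obs o_1=2)
t=2: δ = [4.608e-03, 3.456e-03, 4.320e-03]  ψ = [2, 2, 0]  (obs o_2=0)
t=3: δ = [1.296e-04, 5.530e-04, 1.106e-03]  ψ = [2, 1, 0]  (obs o_3=1)
t=4: δ = [1.659e-04, 9.953e-05, 1.769e-04]  ψ = [2, 2, 2]  (obs o_4=2)
backtrack: best end state = 2; path = [2, 2, 0, 2, 2]

path = [2, 2, 0, 2, 2]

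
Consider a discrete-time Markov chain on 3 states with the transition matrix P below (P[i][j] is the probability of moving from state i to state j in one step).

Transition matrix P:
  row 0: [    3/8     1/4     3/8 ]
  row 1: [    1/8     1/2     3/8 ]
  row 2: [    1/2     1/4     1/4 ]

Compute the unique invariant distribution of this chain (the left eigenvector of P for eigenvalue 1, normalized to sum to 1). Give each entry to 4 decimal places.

π = [0.3333, 0.3333, 0.3333]

Balance equations π_j = Σ_i π_i·P[i][j]:
  π_0 = 3/8·π_0 + 1/8·π_1 + 1/2·π_2
  π_1 = 1/4·π_0 + 1/2·π_1 + 1/4·π_2
  normalize: π_0 + π_1 + π_2 = 1
Solving the linear system gives exactly π = [1/3, 1/3, 1/3].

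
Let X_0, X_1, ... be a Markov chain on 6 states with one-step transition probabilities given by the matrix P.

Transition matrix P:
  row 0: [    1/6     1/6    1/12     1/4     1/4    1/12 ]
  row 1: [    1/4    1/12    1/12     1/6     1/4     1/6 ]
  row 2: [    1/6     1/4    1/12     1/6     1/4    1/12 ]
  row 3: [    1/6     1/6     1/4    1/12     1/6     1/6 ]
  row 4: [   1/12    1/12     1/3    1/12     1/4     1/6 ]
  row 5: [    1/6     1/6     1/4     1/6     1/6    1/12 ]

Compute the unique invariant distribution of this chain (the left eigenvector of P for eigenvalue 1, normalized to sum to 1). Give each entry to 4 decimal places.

Balance equations π_j = Σ_i π_i·P[i][j]:
  π_0 = 1/6·π_0 + 1/4·π_1 + 1/6·π_2 + 1/6·π_3 + 1/12·π_4 + 1/6·π_5
  π_1 = 1/6·π_0 + 1/12·π_1 + 1/4·π_2 + 1/6·π_3 + 1/12·π_4 + 1/6·π_5
  π_2 = 1/12·π_0 + 1/12·π_1 + 1/12·π_2 + 1/4·π_3 + 1/3·π_4 + 1/4·π_5
  π_3 = 1/4·π_0 + 1/6·π_1 + 1/6·π_2 + 1/12·π_3 + 1/12·π_4 + 1/6·π_5
  π_4 = 1/4·π_0 + 1/4·π_1 + 1/4·π_2 + 1/6·π_3 + 1/4·π_4 + 1/6·π_5
  normalize: π_0 + π_1 + π_2 + π_3 + π_4 + π_5 = 1
Solving the linear system gives exactly π = [3920/24453, 335/2223, 350/1881, 47275/317889, 427/1881, 3676/28899].

π = [0.1603, 0.1507, 0.1861, 0.1487, 0.2270, 0.1272]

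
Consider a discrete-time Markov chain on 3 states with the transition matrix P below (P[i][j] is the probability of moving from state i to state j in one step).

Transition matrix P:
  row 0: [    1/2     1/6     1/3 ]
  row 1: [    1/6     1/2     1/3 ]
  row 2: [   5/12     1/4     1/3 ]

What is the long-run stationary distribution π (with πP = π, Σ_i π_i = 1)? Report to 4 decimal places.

π = [0.3750, 0.2917, 0.3333]

Balance equations π_j = Σ_i π_i·P[i][j]:
  π_0 = 1/2·π_0 + 1/6·π_1 + 5/12·π_2
  π_1 = 1/6·π_0 + 1/2·π_1 + 1/4·π_2
  normalize: π_0 + π_1 + π_2 = 1
Solving the linear system gives exactly π = [3/8, 7/24, 1/3].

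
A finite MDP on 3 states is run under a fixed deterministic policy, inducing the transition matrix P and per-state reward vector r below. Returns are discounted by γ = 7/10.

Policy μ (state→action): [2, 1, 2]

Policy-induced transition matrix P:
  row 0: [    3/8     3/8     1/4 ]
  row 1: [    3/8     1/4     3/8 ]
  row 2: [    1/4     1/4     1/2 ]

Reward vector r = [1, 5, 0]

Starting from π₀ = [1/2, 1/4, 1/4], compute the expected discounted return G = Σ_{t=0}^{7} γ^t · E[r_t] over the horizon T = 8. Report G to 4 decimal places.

G = 5.6612

t=0: π = [0.5000, 0.2500, 0.2500], E[r] = 1.7500, γ^t·E[r] = 1.750000, running G = 1.750000
t=1: π = [0.3438, 0.3125, 0.3438], E[r] = 1.9063, γ^t·E[r] = 1.334375, running G = 3.084375
t=2: π = [0.3320, 0.2930, 0.3750], E[r] = 1.7969, γ^t·E[r] = 0.880469, running G = 3.964844
t=3: π = [0.3281, 0.2915, 0.3804], E[r] = 1.7856, γ^t·E[r] = 0.612476, running G = 4.577320
t=4: π = [0.3275, 0.2910, 0.3815], E[r] = 1.7825, γ^t·E[r] = 0.427986, running G = 5.005306
t=5: π = [0.3273, 0.2909, 0.3818], E[r] = 1.7820, γ^t·E[r] = 0.299495, running G = 5.304801
t=6: π = [0.3273, 0.2909, 0.3818], E[r] = 1.7818, γ^t·E[r] = 0.209633, running G = 5.514434
t=7: π = [0.3273, 0.2909, 0.3818], E[r] = 1.7818, γ^t·E[r] = 0.146741, running G = 5.661174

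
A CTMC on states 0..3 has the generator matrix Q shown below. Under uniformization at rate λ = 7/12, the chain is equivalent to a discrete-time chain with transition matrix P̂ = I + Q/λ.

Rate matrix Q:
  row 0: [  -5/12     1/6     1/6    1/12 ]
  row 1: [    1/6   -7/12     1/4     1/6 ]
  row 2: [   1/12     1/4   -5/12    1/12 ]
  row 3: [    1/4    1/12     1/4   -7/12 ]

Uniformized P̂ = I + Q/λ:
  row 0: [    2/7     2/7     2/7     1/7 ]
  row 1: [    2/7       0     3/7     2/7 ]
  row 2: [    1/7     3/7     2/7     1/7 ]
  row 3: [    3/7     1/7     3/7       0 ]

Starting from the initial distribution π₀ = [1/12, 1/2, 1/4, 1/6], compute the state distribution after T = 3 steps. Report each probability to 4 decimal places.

π = [0.2575, 0.2371, 0.3438, 0.1616]

t=0: π = [0.0833, 0.5000, 0.2500, 0.1667]
t=1: π = [0.2738, 0.1548, 0.3810, 0.1905]
t=2: π = [0.2585, 0.2687, 0.3350, 0.1378]
t=3: π = [0.2575, 0.2371, 0.3438, 0.1616]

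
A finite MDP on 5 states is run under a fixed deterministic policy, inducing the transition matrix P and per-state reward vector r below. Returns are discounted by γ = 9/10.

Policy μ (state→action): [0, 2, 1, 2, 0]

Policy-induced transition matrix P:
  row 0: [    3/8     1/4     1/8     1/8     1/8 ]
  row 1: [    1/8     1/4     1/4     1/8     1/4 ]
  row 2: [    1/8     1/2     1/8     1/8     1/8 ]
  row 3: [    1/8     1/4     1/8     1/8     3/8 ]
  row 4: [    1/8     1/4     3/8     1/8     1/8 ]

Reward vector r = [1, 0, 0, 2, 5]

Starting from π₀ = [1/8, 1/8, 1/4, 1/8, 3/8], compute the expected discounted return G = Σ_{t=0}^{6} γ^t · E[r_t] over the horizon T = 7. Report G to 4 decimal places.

G = 7.9949

t=0: π = [0.1250, 0.1250, 0.2500, 0.1250, 0.3750], E[r] = 2.2500, γ^t·E[r] = 2.250000, running G = 2.250000
t=1: π = [0.1563, 0.3125, 0.2344, 0.1250, 0.1719], E[r] = 1.2656, γ^t·E[r] = 1.139063, running G = 3.389063
t=2: π = [0.1641, 0.3086, 0.2070, 0.1250, 0.1953], E[r] = 1.3906, γ^t·E[r] = 1.126406, running G = 4.515469
t=3: π = [0.1660, 0.3018, 0.2124, 0.1250, 0.1948], E[r] = 1.3901, γ^t·E[r] = 1.013410, running G = 5.528878
t=4: π = [0.1665, 0.3031, 0.2114, 0.1250, 0.1940], E[r] = 1.3864, γ^t·E[r] = 0.909586, running G = 6.438464
t=5: π = [0.1666, 0.3029, 0.2114, 0.1250, 0.1941], E[r] = 1.3873, γ^t·E[r] = 0.819195, running G = 7.257659
t=6: π = [0.1667, 0.3028, 0.2114, 0.1250, 0.1941], E[r] = 1.3872, γ^t·E[r] = 0.737211, running G = 7.994870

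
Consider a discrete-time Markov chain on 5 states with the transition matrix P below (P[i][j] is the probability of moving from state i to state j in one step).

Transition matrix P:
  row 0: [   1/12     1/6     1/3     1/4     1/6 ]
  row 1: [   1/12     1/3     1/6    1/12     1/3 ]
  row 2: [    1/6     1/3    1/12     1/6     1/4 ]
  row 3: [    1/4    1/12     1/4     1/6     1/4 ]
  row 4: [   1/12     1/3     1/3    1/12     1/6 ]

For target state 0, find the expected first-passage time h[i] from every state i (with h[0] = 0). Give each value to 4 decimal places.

h = [0.0000, 8.4420, 7.6783, 6.8476, 8.3329]

First-step conditioning: h[0] = 0; for i ≠ 0, h[i] = 1 + Σ_k P[i][k]·h[k].
  h[1] = 1 + 1/3·h[1] + 1/6·h[2] + 1/12·h[3] + 1/3·h[4]
  h[2] = 1 + 1/3·h[1] + 1/12·h[2] + 1/6·h[3] + 1/4·h[4]
  h[3] = 1 + 1/12·h[1] + 1/4·h[2] + 1/6·h[3] + 1/4·h[4]
  h[4] = 1 + 1/3·h[1] + 1/3·h[2] + 1/12·h[3] + 1/6·h[4]
Solving the 4×4 linear system over states ≠ 0 gives exactly h = [0, 6036/715, 1098/143, 4896/715, 5958/715] (h[0] = 0 is the target).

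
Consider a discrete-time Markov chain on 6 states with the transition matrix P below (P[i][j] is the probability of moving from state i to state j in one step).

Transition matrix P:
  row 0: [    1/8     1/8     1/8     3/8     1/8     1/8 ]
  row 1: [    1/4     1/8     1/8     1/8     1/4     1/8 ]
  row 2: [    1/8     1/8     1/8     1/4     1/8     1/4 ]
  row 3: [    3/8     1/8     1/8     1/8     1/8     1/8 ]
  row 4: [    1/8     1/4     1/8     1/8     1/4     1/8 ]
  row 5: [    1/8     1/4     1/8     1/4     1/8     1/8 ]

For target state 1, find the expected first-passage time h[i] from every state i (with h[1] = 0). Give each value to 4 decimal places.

h = [6.2330, 0.0000, 6.1357, 6.2330, 5.3426, 5.4539]

First-step conditioning: h[1] = 0; for i ≠ 1, h[i] = 1 + Σ_k P[i][k]·h[k].
  h[0] = 1 + 1/8·h[0] + 1/8·h[2] + 3/8·h[3] + 1/8·h[4] + 1/8·h[5]
  h[2] = 1 + 1/8·h[0] + 1/8·h[2] + 1/4·h[3] + 1/8·h[4] + 1/4·h[5]
  h[3] = 1 + 3/8·h[0] + 1/8·h[2] + 1/8·h[3] + 1/8·h[4] + 1/8·h[5]
  h[4] = 1 + 1/8·h[0] + 1/8·h[2] + 1/8·h[3] + 1/4·h[4] + 1/8·h[5]
  h[5] = 1 + 1/8·h[0] + 1/8·h[2] + 1/4·h[3] + 1/8·h[4] + 1/8·h[5]
Solving the 5×5 linear system over states ≠ 1 gives exactly h = [3584/575, 0, 3528/575, 3584/575, 3072/575, 3136/575] (h[1] = 0 is the target).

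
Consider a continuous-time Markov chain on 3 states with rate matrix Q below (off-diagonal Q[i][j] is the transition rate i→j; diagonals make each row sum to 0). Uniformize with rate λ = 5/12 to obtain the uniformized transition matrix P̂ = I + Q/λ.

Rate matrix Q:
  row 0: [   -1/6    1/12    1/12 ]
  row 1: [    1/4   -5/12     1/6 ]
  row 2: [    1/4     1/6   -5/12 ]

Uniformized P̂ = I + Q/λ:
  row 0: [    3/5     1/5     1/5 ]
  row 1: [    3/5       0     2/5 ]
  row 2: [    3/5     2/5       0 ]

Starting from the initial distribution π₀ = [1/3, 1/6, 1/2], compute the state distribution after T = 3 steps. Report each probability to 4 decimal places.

t=0: π = [0.3333, 0.1667, 0.5000]
t=1: π = [0.6000, 0.2667, 0.1333]
t=2: π = [0.6000, 0.1733, 0.2267]
t=3: π = [0.6000, 0.2107, 0.1893]

π = [0.6000, 0.2107, 0.1893]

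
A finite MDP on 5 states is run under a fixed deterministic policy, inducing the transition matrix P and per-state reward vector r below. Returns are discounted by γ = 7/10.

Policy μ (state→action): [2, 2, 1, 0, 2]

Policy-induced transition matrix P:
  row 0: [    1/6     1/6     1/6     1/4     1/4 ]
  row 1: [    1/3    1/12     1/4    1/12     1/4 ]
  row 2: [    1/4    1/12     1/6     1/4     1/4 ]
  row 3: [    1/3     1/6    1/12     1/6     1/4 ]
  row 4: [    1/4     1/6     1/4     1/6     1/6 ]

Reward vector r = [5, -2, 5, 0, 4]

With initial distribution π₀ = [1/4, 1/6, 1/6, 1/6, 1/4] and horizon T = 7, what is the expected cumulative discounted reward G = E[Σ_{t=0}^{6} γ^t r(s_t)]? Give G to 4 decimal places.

t=0: π = [0.2500, 0.1667, 0.1667, 0.1667, 0.2500], E[r] = 2.7500, γ^t·E[r] = 2.750000, running G = 2.750000
t=1: π = [0.2569, 0.1389, 0.1875, 0.1875, 0.2292], E[r] = 2.8611, γ^t·E[r] = 2.002778, running G = 4.752778
t=2: π = [0.2558, 0.1395, 0.1817, 0.1921, 0.2309], E[r] = 2.8322, γ^t·E[r] = 1.387766, running G = 6.140544
t=3: π = [0.2563, 0.1399, 0.1815, 0.1915, 0.2308], E[r] = 2.8324, γ^t·E[r] = 0.971519, running G = 7.112063
t=4: π = [0.2563, 0.1399, 0.1816, 0.1915, 0.2308], E[r] = 2.8326, γ^t·E[r] = 0.680104, running G = 7.792167
t=5: π = [0.2563, 0.1399, 0.1816, 0.1915, 0.2308], E[r] = 2.8326, γ^t·E[r] = 0.476076, running G = 8.268243
t=6: π = [0.2563, 0.1399, 0.1816, 0.1915, 0.2308], E[r] = 2.8326, γ^t·E[r] = 0.333252, running G = 8.601495

G = 8.6015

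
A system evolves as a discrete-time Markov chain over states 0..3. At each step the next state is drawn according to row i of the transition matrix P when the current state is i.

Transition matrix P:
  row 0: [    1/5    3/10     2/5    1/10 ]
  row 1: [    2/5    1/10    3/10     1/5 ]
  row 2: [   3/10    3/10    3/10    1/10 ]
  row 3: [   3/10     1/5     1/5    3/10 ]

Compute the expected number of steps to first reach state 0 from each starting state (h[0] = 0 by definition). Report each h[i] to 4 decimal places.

First-step conditioning: h[0] = 0; for i ≠ 0, h[i] = 1 + Σ_k P[i][k]·h[k].
  h[1] = 1 + 1/10·h[1] + 3/10·h[2] + 1/5·h[3]
  h[2] = 1 + 3/10·h[1] + 3/10·h[2] + 1/10·h[3]
  h[3] = 1 + 1/5·h[1] + 1/5·h[2] + 3/10·h[3]
Solving the 3×3 linear system over states ≠ 0 gives exactly h = [0, 445/157, 485/157, 490/157] (h[0] = 0 is the target).

h = [0.0000, 2.8344, 3.0892, 3.1210]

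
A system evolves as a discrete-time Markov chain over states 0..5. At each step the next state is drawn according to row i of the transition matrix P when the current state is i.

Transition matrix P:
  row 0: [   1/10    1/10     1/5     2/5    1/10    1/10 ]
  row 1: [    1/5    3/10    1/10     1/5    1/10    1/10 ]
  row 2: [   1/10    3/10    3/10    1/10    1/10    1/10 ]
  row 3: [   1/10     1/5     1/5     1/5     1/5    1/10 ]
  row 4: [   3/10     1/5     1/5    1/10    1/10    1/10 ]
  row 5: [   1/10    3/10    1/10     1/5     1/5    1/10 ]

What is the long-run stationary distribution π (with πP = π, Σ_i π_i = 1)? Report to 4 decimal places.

Balance equations π_j = Σ_i π_i·P[i][j]:
  π_0 = 1/10·π_0 + 1/5·π_1 + 1/10·π_2 + 1/10·π_3 + 3/10·π_4 + 1/10·π_5
  π_1 = 1/10·π_0 + 3/10·π_1 + 3/10·π_2 + 1/5·π_3 + 1/5·π_4 + 3/10·π_5
  π_2 = 1/5·π_0 + 1/10·π_1 + 3/10·π_2 + 1/5·π_3 + 1/5·π_4 + 1/10·π_5
  π_3 = 2/5·π_0 + 1/5·π_1 + 1/10·π_2 + 1/5·π_3 + 1/10·π_4 + 1/5·π_5
  π_4 = 1/10·π_0 + 1/10·π_1 + 1/10·π_2 + 1/5·π_3 + 1/10·π_4 + 1/5·π_5
  normalize: π_0 + π_1 + π_2 + π_3 + π_4 + π_5 = 1
Solving the linear system gives exactly π = [2312/15445, 3664/15445, 5707/30890, 6131/30890, 4011/30890, 1/10].

π = [0.1497, 0.2372, 0.1848, 0.1985, 0.1298, 0.1000]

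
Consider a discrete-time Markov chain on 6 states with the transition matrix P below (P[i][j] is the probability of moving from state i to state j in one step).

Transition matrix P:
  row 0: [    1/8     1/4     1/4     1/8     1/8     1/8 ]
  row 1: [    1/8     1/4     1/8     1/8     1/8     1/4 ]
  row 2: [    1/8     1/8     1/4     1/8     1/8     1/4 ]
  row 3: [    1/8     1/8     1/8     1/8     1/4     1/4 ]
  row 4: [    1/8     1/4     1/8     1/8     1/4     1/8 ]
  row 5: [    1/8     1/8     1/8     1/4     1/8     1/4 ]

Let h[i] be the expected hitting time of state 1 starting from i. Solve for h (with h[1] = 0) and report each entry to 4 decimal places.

h = [5.4301, 0.0000, 6.2038, 6.0933, 5.3195, 6.1900]

First-step conditioning: h[1] = 0; for i ≠ 1, h[i] = 1 + Σ_k P[i][k]·h[k].
  h[0] = 1 + 1/8·h[0] + 1/4·h[2] + 1/8·h[3] + 1/8·h[4] + 1/8·h[5]
  h[2] = 1 + 1/8·h[0] + 1/4·h[2] + 1/8·h[3] + 1/8·h[4] + 1/4·h[5]
  h[3] = 1 + 1/8·h[0] + 1/8·h[2] + 1/8·h[3] + 1/4·h[4] + 1/4·h[5]
  h[4] = 1 + 1/8·h[0] + 1/8·h[2] + 1/8·h[3] + 1/4·h[4] + 1/8·h[5]
  h[5] = 1 + 1/8·h[0] + 1/8·h[2] + 1/4·h[3] + 1/8·h[4] + 1/4·h[5]
Solving the 5×5 linear system over states ≠ 1 gives exactly h = [1048/193, 0, 3592/579, 1176/193, 3080/579, 3584/579] (h[1] = 0 is the target).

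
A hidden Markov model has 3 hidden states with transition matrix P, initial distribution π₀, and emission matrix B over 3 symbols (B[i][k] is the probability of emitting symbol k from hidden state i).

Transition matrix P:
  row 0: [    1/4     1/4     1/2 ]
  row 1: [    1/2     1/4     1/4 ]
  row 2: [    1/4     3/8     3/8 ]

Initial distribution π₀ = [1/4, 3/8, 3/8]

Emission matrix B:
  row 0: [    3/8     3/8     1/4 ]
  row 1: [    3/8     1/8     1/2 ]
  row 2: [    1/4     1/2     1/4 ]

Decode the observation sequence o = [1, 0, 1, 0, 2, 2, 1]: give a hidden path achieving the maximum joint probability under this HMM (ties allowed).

path = [2, 1, 0, 2, 1, 0, 2]

t=0: δ = [9.375e-02, 4.688e-02, 1.875e-01]  (obs o_0=1)
t=1: δ = [1.758e-02, 2.637e-02, 1.758e-02]  ψ = [2, 2, 2]  (obs o_1=0)
t=2: δ = [4.944e-03, 8.240e-04, 4.395e-03]  ψ = [1, 1, 0]  (obs o_2=1)
t=3: δ = [4.635e-04, 6.180e-04, 6.180e-04]  ψ = [0, 2, 0]  (obs o_3=0)
t=4: δ = [7.725e-05, 1.159e-04, 5.794e-05]  ψ = [1, 2, 0]  (obs o_4=2)
t=5: δ = [1.448e-05, 1.448e-05, 9.656e-06]  ψ = [1, 1, 0]  (obs o_5=2)
t=6: δ = [2.716e-06, 4.526e-07, 3.621e-06]  ψ = [1, 0, 0]  (obs o_6=1)
backtrack: best end state = 2; path = [2, 1, 0, 2, 1, 0, 2]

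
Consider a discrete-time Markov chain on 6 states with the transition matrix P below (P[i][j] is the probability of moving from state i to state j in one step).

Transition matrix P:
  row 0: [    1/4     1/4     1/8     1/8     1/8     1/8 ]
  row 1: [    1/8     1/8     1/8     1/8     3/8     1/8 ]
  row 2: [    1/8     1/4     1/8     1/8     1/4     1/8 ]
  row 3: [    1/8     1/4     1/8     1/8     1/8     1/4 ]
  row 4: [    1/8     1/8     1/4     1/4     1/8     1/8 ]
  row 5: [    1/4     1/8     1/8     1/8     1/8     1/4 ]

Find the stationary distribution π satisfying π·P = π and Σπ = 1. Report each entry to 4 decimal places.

Balance equations π_j = Σ_i π_i·P[i][j]:
  π_0 = 1/4·π_0 + 1/8·π_1 + 1/8·π_2 + 1/8·π_3 + 1/8·π_4 + 1/4·π_5
  π_1 = 1/4·π_0 + 1/8·π_1 + 1/4·π_2 + 1/4·π_3 + 1/8·π_4 + 1/8·π_5
  π_2 = 1/8·π_0 + 1/8·π_1 + 1/8·π_2 + 1/8·π_3 + 1/4·π_4 + 1/8·π_5
  π_3 = 1/8·π_0 + 1/8·π_1 + 1/8·π_2 + 1/8·π_3 + 1/4·π_4 + 1/8·π_5
  π_4 = 1/8·π_0 + 3/8·π_1 + 1/4·π_2 + 1/8·π_3 + 1/8·π_4 + 1/8·π_5
  normalize: π_0 + π_1 + π_2 + π_3 + π_4 + π_5 = 1
Solving the linear system gives exactly π = [679/4083, 249/1361, 607/4083, 607/4083, 773/4083, 670/4083].

π = [0.1663, 0.1830, 0.1487, 0.1487, 0.1893, 0.1641]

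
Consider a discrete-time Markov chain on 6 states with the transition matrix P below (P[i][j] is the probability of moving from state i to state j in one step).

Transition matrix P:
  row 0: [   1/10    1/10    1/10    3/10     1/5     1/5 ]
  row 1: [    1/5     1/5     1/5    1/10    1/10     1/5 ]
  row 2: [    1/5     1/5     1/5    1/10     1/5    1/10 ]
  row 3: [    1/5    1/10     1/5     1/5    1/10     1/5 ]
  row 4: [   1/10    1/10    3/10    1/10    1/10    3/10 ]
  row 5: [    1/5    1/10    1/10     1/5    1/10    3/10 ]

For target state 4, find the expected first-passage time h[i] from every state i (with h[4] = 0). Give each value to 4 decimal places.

First-step conditioning: h[4] = 0; for i ≠ 4, h[i] = 1 + Σ_k P[i][k]·h[k].
  h[0] = 1 + 1/10·h[0] + 1/10·h[1] + 1/10·h[2] + 3/10·h[3] + 1/5·h[5]
  h[1] = 1 + 1/5·h[0] + 1/5·h[1] + 1/5·h[2] + 1/10·h[3] + 1/5·h[5]
  h[2] = 1 + 1/5·h[0] + 1/5·h[1] + 1/5·h[2] + 1/10·h[3] + 1/10·h[5]
  h[3] = 1 + 1/5·h[0] + 1/10·h[1] + 1/5·h[2] + 1/5·h[3] + 1/5·h[5]
  h[5] = 1 + 1/5·h[0] + 1/10·h[1] + 1/10·h[2] + 1/5·h[3] + 3/10·h[5]
Solving the 5×5 linear system over states ≠ 4 gives exactly h = [1798/263, 1958/263, 1760/263, 1958/263, 0, 1980/263] (h[4] = 0 is the target).

h = [6.8365, 7.4449, 6.6920, 7.4449, 0.0000, 7.5285]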